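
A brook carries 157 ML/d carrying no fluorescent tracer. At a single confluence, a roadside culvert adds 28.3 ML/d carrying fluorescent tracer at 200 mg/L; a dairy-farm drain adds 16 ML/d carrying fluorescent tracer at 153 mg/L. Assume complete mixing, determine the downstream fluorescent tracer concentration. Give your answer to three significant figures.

40.3 mg/L

Conservation of mass: C = (157.0·0 + 28.30·200.0 + 16.00·153.0) / 201.3 = 8108/201.3 = 40.28 mg/L.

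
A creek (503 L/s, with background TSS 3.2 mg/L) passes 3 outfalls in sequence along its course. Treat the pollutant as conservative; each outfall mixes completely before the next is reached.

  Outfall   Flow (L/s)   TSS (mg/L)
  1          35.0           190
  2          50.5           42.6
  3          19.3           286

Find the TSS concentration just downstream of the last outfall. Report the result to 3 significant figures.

26.2 mg/L

Below outfall 1: Q → 538.0 L/s, C = (503.0·3.200 + 35.00·190.0)/538.0 = 15.35 mg/L.
Below outfall 2: Q → 588.5 L/s, C = (538.0·15.35 + 50.50·42.60)/588.5 = 17.69 mg/L.
Below outfall 3: Q → 607.8 L/s, C = (588.5·17.69 + 19.30·286.0)/607.8 = 26.21 mg/L.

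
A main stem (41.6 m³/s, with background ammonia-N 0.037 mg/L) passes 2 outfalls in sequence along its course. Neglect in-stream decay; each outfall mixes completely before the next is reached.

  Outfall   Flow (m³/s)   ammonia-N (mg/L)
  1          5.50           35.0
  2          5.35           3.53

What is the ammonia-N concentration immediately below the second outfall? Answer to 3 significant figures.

After outfall 1: Q = 41.60 + 5.500 = 47.10 m³/s; C = (41.60·0.03700 + 5.500·35.00)/47.10 = 4.120 mg/L.
After outfall 2: Q = 47.10 + 5.350 = 52.45 m³/s; C = (47.10·4.120 + 5.350·3.530)/52.45 = 4.060 mg/L.

4.06 mg/L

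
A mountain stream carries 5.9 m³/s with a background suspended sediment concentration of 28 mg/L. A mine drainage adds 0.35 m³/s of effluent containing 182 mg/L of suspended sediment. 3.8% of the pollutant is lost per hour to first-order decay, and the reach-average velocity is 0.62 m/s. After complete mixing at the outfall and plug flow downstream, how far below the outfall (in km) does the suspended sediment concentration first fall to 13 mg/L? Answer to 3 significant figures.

59.7 km

Conservation of mass: C = (5.900·28.00 + 0.3500·182.0) / 6.250 = 228.9/6.250 = 36.62 mg/L.
3.8%/h lost → k = −ln(1 − 0.038) = 0.03874 h⁻¹.
Set 36.62·exp(−k·t) = 13 → t = ln(36.62/13)/k = 96250 s = 26.74 h.
Distance = v·t = 0.62·96250 = 59670 m = 59.67 km.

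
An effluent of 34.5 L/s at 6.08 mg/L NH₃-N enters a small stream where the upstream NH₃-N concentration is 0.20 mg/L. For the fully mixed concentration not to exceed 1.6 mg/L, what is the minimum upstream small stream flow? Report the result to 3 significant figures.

110 L/s

Set C_mix = 1.6: (Q·0.2000 + 34.50·6.080) / (Q + 34.50) = 1.6
→ Q = 34.50·(6.080 − 1.6)/(1.6 − 0.2000) = 110.4 L/s.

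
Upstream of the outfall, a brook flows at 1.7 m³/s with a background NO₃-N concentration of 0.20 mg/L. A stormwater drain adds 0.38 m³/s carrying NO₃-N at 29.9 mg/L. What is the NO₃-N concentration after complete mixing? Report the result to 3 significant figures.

5.63 mg/L

Mass balance: C = (1.700·0.2000 + 0.3800·29.90) / 2.080 = 11.70/2.080 = 5.626 mg/L.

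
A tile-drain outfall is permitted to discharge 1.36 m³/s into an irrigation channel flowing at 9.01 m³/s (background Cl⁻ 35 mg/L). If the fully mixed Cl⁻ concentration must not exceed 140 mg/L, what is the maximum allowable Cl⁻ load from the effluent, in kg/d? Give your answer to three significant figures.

Mass balance at the limit: 9.010·35.00 + 1.360·Cₑ = 10.37·140 → Cₑ = 835.6 mg/L.
Load = 1.360 m³/s × 835.6 g/m³ × 86 400 s/d = 98190 kg/d.

98200 kg/d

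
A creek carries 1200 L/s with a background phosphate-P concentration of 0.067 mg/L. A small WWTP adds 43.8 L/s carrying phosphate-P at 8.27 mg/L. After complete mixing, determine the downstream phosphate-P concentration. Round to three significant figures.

0.356 mg/L

Mass balance: C = (1200·0.06700 + 43.80·8.270) / 1244 = 442.6/1244 = 0.3559 mg/L.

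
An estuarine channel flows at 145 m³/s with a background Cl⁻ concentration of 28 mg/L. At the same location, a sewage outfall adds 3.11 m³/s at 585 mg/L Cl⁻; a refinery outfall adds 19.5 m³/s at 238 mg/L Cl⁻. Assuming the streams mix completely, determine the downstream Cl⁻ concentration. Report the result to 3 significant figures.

Conservation of mass: C = (145.0·28.00 + 3.110·585.0 + 19.50·238.0) / 167.6 = 10520/167.6 = 62.77 mg/L.

62.8 mg/L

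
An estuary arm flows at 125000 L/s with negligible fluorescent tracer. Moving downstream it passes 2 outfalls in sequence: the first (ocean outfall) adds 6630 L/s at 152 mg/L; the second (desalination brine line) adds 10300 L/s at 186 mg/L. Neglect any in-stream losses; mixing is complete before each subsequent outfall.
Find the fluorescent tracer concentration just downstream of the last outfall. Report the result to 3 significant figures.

Outfall 1: combined Q = 131600 L/s; C = (125000·0 + 6630·152.0)/131600 = 7.656 mg/L.
Outfall 2: combined Q = 141900 L/s; C = (131600·7.656 + 10300·186.0)/141900 = 20.60 mg/L.

20.6 mg/L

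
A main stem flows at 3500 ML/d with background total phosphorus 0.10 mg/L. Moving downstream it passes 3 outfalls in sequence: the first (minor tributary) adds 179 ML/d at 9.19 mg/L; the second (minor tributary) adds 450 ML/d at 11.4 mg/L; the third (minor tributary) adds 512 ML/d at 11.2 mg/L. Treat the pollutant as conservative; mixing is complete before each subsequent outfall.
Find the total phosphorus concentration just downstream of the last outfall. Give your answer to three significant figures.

2.77 mg/L

Outfall 1: combined Q = 3679 ML/d; C = (3500·0.1000 + 179.0·9.190)/3679 = 0.5423 mg/L.
Outfall 2: combined Q = 4129 ML/d; C = (3679·0.5423 + 450.0·11.40)/4129 = 1.726 mg/L.
Outfall 3: combined Q = 4641 ML/d; C = (4129·1.726 + 512.0·11.20)/4641 = 2.771 mg/L.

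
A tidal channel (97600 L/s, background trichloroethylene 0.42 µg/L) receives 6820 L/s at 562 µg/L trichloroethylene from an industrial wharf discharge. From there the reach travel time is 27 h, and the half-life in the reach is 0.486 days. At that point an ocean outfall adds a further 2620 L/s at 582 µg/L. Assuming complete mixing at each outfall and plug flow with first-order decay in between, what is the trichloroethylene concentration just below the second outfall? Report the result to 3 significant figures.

21.5 µg/L

After mixing, C = (97600·0.4200 + 6820·562.0) / 104400 = 3874000/104400 = 37.10 µg/L; combined flow 104400 L/s.
Half-life 0.486 d → k = ln 2 / 0.486 = 1.426 d⁻¹.
First-order decay: C = 37.10·exp(−k·t) = 37.10·0.2010 = 7.456 µg/L.
At the second outfall, C = (104400·7.456 + 2620·582.0) / (104400 + 2620) = 21.52 µg/L.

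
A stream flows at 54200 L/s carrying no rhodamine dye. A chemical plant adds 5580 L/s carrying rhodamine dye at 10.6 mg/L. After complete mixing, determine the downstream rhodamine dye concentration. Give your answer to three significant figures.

0.989 mg/L

After mixing, C = (54200·0 + 5580·10.60) / 59780 = 59150/59780 = 0.9894 mg/L.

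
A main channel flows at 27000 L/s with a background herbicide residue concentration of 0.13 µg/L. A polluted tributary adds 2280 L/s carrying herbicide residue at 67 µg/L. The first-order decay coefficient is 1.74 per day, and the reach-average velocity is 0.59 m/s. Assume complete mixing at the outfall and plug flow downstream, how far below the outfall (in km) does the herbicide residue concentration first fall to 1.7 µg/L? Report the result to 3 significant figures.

Conservation of mass: C = (27000·0.1300 + 2280·67.00) / 29280 = 156300/29280 = 5.337 µg/L.
Set 5.337·exp(−k·t) = 1.7 → t = ln(5.337/1.7)/k = 56810 s = 15.78 h.
Distance = v·t = 0.59·56810 = 33520 m = 33.52 km.

33.5 km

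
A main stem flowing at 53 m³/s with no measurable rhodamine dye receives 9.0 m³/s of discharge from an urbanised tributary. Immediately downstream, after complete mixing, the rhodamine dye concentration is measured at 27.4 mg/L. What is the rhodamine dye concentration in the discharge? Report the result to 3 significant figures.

Mass balance: 53.00·0 + 9.000·Cₑ = 62.00·27.40
→ Cₑ = (62.00·27.40 − 53.00·0) / 9.000 = 188.8 mg/L.

189 mg/L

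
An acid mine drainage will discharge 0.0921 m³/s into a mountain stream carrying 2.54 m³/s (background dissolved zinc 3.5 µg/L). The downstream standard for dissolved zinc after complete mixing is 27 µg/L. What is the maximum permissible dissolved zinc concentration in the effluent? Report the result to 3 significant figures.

At the limit, (Qr·Cr + Qe·Cₑ)/(Qr + Qe) = 27:
Cₑ = (2.632·27 − 2.540·3.500) / 0.09210 = 675.1 µg/L.

675 µg/L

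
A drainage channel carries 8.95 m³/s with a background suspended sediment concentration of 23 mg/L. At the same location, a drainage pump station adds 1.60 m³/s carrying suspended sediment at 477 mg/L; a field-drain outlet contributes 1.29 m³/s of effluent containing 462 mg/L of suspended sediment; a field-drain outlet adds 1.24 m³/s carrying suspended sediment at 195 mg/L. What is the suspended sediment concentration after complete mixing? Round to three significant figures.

Mass balance: C = (8.950·23.00 + 1.600·477.0 + 1.290·462.0 + 1.240·195.0) / 13.08 = 1807/13.08 = 138.1 mg/L.

138 mg/L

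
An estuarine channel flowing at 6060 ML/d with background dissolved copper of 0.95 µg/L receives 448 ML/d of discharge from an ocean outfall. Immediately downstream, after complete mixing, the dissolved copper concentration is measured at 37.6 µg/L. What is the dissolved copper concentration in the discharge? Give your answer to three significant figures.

Mass balance: 6060·0.9500 + 448.0·Cₑ = 6508·37.60
→ Cₑ = (6508·37.60 − 6060·0.9500) / 448.0 = 533.4 µg/L.

533 µg/L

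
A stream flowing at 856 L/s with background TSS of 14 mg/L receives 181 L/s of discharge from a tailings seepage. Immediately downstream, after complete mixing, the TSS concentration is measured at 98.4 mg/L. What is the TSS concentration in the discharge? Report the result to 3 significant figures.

Mass balance: 856.0·14.00 + 181.0·Cₑ = 1037·98.40
→ Cₑ = (1037·98.40 − 856.0·14.00) / 181.0 = 497.6 mg/L.

498 mg/L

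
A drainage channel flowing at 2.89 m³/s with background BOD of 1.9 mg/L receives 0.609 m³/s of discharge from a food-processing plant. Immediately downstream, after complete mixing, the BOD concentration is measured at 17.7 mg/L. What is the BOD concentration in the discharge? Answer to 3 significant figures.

92.7 mg/L

Mass balance: 2.890·1.900 + 0.6090·Cₑ = 3.499·17.70
→ Cₑ = (3.499·17.70 − 2.890·1.900) / 0.6090 = 92.68 mg/L.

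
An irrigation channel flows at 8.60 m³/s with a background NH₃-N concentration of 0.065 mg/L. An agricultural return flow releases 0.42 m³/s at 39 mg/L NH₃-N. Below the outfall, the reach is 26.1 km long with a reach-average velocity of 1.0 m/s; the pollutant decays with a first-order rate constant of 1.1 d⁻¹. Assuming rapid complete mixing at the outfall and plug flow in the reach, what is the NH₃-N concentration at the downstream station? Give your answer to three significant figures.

1.35 mg/L

Mixed concentration C = ΣQC/ΣQ = (8.600·0.06500 + 0.4200·39.00) / 9.020 = 16.94/9.020 = 1.878 mg/L.
Travel time t = 26.1·1000 / 1.0 = 26100 s = 7.250 h.
Applying C = C₀e^(−kt): 1.878 × 0.7173 = 1.347 mg/L.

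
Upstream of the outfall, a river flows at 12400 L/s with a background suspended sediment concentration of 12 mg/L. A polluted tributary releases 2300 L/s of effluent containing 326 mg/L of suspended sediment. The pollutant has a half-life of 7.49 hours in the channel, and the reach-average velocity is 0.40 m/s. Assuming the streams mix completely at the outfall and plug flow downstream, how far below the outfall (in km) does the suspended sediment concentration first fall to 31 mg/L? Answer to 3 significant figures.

10.6 km

After mixing, C = (12400·12.00 + 2300·326.0) / 14700 = 898600/14700 = 61.13 mg/L.
Half-life 7.49 h → k = ln 2 / 7.49 = 0.09254 h⁻¹ = 2.221 d⁻¹.
Set 61.13·exp(−k·t) = 31 → t = ln(61.13/31)/k = 26410 s = 7.337 h.
Distance = v·t = 0.40·26410 = 10570 m = 10.57 km.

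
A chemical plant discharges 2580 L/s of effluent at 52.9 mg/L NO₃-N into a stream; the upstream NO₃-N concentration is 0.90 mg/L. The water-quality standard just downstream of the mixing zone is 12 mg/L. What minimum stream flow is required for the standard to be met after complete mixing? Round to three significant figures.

9510 L/s

Set C_mix = 12: (Q·0.9000 + 2580·52.90) / (Q + 2580) = 12
→ Q = 2580·(52.90 − 12)/(12 − 0.9000) = 9506 L/s.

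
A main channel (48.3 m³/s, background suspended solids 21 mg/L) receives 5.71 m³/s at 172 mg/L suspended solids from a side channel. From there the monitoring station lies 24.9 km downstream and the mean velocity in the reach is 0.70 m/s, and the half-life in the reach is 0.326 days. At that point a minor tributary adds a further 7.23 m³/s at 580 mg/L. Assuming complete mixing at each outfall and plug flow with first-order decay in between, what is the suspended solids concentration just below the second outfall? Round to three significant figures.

82.1 mg/L

Mass balance: C = (48.30·21.00 + 5.710·172.0) / 54.01 = 1996/54.01 = 36.96 mg/L; combined flow 54.01 m³/s.
Travel time t = 24.9·1000 / 0.70 = 35570 s = 9.881 h.
Half-life 0.326 d → k = ln 2 / 0.326 = 2.126 d⁻¹.
After decay, C = 36.96 × e^(−kt) = 36.96 × 0.4167 = 15.40 mg/L.
Second outfall: C = (54.01·15.40 + 7.230·580.0)/61.24 = 82.06 mg/L.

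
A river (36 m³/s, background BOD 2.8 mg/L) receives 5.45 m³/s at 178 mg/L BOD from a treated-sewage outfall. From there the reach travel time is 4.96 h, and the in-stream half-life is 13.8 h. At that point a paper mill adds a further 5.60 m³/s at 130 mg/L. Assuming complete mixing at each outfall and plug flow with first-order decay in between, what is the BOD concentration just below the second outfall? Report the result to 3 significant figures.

33.2 mg/L

Flow-weighted average: C = (36.00·2.800 + 5.450·178.0) / 41.45 = 1071/41.45 = 25.84 mg/L; combined flow 41.45 m³/s.
Half-life 13.8 h → k = ln 2 / 13.8 = 0.05023 h⁻¹ = 1.205 d⁻¹.
Applying C = C₀e^(−kt): 25.84 × 0.7795 = 20.14 mg/L.
At the second outfall, C = (41.45·20.14 + 5.600·130.0) / (41.45 + 5.600) = 33.21 mg/L.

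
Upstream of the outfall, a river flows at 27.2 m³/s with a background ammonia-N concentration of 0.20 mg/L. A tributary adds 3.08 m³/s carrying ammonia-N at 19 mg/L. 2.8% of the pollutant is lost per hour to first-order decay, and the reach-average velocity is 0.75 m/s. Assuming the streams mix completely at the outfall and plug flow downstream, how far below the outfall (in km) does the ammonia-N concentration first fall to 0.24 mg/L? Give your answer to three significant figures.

Mass balance: C = (27.20·0.2000 + 3.080·19.00) / 30.28 = 63.96/30.28 = 2.112 mg/L.
2.8%/h lost → k = −ln(1 − 0.028) = 0.02840 h⁻¹.
Set 2.112·exp(−k·t) = 0.24 → t = ln(2.112/0.24)/k = 275700 s = 76.58 h.
Distance = v·t = 0.75·275700 = 206800 m = 206.8 km.

207 km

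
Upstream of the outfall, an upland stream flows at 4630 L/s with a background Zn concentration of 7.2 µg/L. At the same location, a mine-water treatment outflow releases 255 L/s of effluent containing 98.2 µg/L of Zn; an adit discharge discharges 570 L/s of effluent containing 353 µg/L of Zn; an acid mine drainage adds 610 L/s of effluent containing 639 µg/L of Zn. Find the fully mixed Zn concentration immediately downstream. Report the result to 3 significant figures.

107 µg/L

After mixing, C = (4630·7.200 + 255.0·98.20 + 570.0·353.0 + 610.0·639.0) / 6065 = 649400/6065 = 107.1 µg/L.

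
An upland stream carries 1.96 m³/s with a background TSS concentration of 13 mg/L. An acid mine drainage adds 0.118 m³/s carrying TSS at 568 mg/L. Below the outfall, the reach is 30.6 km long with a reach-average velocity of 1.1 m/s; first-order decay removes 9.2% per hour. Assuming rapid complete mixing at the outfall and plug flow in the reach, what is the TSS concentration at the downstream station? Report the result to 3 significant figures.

Mixed concentration C = ΣQC/ΣQ = (1.960·13.00 + 0.1180·568.0) / 2.078 = 92.50/2.078 = 44.52 mg/L.
Travel time t = 30.6·1000 / 1.1 = 27820 s = 7.727 h.
9.2%/h lost → k = −ln(1 − 0.092) = 0.09651 h⁻¹.
After decay, C = 44.52 × e^(−kt) = 44.52 × 0.4744 = 21.12 mg/L.

21.1 mg/L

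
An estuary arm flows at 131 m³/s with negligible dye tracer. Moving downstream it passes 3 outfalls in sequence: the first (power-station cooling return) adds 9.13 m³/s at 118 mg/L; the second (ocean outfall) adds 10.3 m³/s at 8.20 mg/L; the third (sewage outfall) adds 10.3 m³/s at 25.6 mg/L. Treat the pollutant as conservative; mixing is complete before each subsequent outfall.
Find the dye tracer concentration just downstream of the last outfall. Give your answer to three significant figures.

8.87 mg/L

After outfall 1: Q = 131.0 + 9.130 = 140.1 m³/s; C = (131.0·0 + 9.130·118.0)/140.1 = 7.688 mg/L.
After outfall 2: Q = 140.1 + 10.30 = 150.4 m³/s; C = (140.1·7.688 + 10.30·8.200)/150.4 = 7.723 mg/L.
After outfall 3: Q = 150.4 + 10.30 = 160.7 m³/s; C = (150.4·7.723 + 10.30·25.60)/160.7 = 8.869 mg/L.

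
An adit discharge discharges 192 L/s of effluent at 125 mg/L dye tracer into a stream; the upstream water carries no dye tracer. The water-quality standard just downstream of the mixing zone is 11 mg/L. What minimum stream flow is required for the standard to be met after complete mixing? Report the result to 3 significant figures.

Set C_mix = 11: (Q·0 + 192.0·125.0) / (Q + 192.0) = 11
→ Q = 192.0·(125.0 − 11)/(11 − 0) = 1990 L/s.

1990 L/s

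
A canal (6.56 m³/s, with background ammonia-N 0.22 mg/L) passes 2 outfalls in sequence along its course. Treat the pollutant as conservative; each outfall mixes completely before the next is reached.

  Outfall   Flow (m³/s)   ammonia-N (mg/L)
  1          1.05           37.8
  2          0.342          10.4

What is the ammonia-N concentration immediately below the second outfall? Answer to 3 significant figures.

Outfall 1: combined Q = 7.610 m³/s; C = (6.560·0.2200 + 1.050·37.80)/7.610 = 5.405 mg/L.
Outfall 2: combined Q = 7.952 m³/s; C = (7.610·5.405 + 0.3420·10.40)/7.952 = 5.620 mg/L.

5.62 mg/L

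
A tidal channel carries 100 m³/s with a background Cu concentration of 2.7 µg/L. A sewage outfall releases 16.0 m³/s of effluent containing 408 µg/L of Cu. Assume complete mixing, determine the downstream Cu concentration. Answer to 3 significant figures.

After mixing, C = (100.0·2.700 + 16.00·408.0) / 116.0 = 6798/116.0 = 58.60 µg/L.

58.6 µg/L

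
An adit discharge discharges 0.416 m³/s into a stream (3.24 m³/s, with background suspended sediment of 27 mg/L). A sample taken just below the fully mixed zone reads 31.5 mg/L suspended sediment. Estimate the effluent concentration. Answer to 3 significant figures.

66.5 mg/L

Mass balance: 3.240·27.00 + 0.4160·Cₑ = 3.656·31.50
→ Cₑ = (3.656·31.50 − 3.240·27.00) / 0.4160 = 66.55 mg/L.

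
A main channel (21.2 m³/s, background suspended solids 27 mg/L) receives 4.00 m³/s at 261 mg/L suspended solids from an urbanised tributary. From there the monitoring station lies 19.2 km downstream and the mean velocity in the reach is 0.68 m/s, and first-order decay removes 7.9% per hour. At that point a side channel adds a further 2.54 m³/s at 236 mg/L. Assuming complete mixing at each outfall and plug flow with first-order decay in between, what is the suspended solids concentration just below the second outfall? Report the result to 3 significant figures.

Mass balance: C = (21.20·27.00 + 4.000·261.0) / 25.20 = 1616/25.20 = 64.14 mg/L; combined flow 25.20 m³/s.
Travel time t = 19.2·1000 / 0.68 = 28240 s = 7.843 h.
7.9%/h lost → k = −ln(1 − 0.079) = 0.08230 h⁻¹.
Applying C = C₀e^(−kt): 64.14 × 0.5244 = 33.64 mg/L.
At the second outfall, C = (25.20·33.64 + 2.540·236.0) / (25.20 + 2.540) = 52.17 mg/L.

52.2 mg/L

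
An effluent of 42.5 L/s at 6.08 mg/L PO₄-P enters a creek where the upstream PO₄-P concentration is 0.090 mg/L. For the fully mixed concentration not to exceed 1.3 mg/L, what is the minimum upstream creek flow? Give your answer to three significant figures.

Set C_mix = 1.3: (Q·0.09000 + 42.50·6.080) / (Q + 42.50) = 1.3
→ Q = 42.50·(6.080 − 1.3)/(1.3 − 0.09000) = 167.9 L/s.

168 L/s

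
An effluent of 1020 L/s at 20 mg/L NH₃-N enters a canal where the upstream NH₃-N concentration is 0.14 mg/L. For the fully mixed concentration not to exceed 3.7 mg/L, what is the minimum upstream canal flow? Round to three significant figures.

Set C_mix = 3.7: (Q·0.1400 + 1020·20.00) / (Q + 1020) = 3.7
→ Q = 1020·(20.00 − 3.7)/(3.7 − 0.1400) = 4670 L/s.

4670 L/s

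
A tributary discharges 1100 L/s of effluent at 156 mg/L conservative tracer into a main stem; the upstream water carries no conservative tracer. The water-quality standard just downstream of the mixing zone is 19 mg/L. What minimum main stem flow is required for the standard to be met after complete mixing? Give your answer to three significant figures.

7930 L/s

Set C_mix = 19: (Q·0 + 1100·156.0) / (Q + 1100) = 19
→ Q = 1100·(156.0 − 19)/(19 − 0) = 7932 L/s.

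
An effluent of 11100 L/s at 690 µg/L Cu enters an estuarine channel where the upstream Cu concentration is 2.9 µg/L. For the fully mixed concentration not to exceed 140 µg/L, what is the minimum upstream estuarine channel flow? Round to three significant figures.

Set C_mix = 140: (Q·2.900 + 11100·690.0) / (Q + 11100) = 140
→ Q = 11100·(690.0 − 140)/(140 − 2.900) = 44530 L/s.

44500 L/s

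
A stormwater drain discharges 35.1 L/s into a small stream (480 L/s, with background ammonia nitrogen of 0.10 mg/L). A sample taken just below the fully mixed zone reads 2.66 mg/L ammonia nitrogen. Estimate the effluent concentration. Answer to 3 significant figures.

37.7 mg/L

Mass balance: 480.0·0.1000 + 35.10·Cₑ = 515.1·2.660
→ Cₑ = (515.1·2.660 − 480.0·0.1000) / 35.10 = 37.67 mg/L.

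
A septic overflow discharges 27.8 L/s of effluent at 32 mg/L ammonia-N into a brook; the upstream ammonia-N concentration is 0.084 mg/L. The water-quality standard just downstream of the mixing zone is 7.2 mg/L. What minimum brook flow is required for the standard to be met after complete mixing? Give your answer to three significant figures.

Set C_mix = 7.2: (Q·0.08400 + 27.80·32.00) / (Q + 27.80) = 7.2
→ Q = 27.80·(32.00 − 7.2)/(7.2 − 0.08400) = 96.89 L/s.

96.9 L/s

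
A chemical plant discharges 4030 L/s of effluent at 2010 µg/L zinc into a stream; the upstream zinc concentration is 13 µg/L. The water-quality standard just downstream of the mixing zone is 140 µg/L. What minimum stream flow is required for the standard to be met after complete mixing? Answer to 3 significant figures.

59300 L/s

Set C_mix = 140: (Q·13.00 + 4030·2010) / (Q + 4030) = 140
→ Q = 4030·(2010 − 140)/(140 − 13.00) = 59340 L/s.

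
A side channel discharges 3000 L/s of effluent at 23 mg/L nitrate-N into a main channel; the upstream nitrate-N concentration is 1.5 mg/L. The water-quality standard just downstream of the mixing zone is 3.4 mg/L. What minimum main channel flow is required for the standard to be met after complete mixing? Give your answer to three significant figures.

Set C_mix = 3.4: (Q·1.500 + 3000·23.00) / (Q + 3000) = 3.4
→ Q = 3000·(23.00 − 3.4)/(3.4 − 1.500) = 30950 L/s.

30900 L/s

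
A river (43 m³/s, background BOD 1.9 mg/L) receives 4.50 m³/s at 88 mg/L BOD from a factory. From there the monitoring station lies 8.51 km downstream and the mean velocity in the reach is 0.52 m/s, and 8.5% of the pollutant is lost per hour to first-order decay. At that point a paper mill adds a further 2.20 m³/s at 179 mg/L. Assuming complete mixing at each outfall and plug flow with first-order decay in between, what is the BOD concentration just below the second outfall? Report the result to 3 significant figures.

Mass balance: C = (43.00·1.900 + 4.500·88.00) / 47.50 = 477.7/47.50 = 10.06 mg/L; combined flow 47.50 m³/s.
Travel time t = 8.51·1000 / 0.52 = 16370 s = 4.546 h.
8.5%/h lost → k = −ln(1 − 0.085) = 0.08883 h⁻¹.
First-order decay: C = 10.06·exp(−k·t) = 10.06·0.6678 = 6.716 mg/L.
Second outfall: C = (47.50·6.716 + 2.200·179.0)/49.70 = 14.34 mg/L.

14.3 mg/L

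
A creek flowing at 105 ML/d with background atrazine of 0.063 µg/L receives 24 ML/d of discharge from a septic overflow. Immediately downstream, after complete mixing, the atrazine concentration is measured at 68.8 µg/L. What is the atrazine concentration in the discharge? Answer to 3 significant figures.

370 µg/L

Mass balance: 105.0·0.06300 + 24.00·Cₑ = 129.0·68.80
→ Cₑ = (129.0·68.80 − 105.0·0.06300) / 24.00 = 369.5 µg/L.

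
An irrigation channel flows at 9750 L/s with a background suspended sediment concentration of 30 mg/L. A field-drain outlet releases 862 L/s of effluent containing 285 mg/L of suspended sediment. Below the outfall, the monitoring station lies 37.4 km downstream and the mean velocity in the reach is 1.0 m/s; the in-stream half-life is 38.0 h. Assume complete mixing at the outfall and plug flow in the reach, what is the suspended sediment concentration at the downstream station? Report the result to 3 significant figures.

42.0 mg/L

Conservation of mass: C = (9750·30.00 + 862.0·285.0) / 10610 = 538200/10610 = 50.71 mg/L.
Travel time t = 37.4·1000 / 1.0 = 37400 s = 10.39 h.
Half-life 38.0 h → k = ln 2 / 38.0 = 0.01824 h⁻¹ = 0.4378 d⁻¹.
Decay over the reach: 50.71·exp(−kt) = 50.71·0.8274 = 41.96 mg/L.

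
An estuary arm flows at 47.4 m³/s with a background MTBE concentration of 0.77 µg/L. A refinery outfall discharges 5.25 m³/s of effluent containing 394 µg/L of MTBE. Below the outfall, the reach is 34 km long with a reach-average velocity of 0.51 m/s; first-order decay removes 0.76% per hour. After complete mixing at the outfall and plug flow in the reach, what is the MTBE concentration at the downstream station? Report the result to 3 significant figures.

Flow-weighted average: C = (47.40·0.7700 + 5.250·394.0) / 52.65 = 2105/52.65 = 39.98 µg/L.
Travel time t = 34·1000 / 0.51 = 66670 s = 18.52 h.
0.76%/h lost → k = −ln(1 − 0.0076) = 0.007629 h⁻¹.
First-order decay: C = 39.98·exp(−k·t) = 39.98·0.8682 = 34.71 µg/L.

34.7 µg/L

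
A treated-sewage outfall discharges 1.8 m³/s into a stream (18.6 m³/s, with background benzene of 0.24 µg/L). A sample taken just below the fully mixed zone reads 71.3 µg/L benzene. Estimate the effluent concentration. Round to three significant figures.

Mass balance: 18.60·0.2400 + 1.800·Cₑ = 20.40·71.30
→ Cₑ = (20.40·71.30 − 18.60·0.2400) / 1.800 = 805.6 µg/L.

806 µg/L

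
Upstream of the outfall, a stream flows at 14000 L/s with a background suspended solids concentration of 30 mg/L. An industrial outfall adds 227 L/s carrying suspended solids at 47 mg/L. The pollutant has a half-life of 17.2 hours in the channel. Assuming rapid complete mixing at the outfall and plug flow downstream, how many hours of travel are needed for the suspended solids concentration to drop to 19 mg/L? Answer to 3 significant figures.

Flow-weighted average: C = (14000·30.00 + 227.0·47.00) / 14230 = 430700/14230 = 30.27 mg/L.
Half-life 17.2 h → k = ln 2 / 17.2 = 0.04030 h⁻¹ = 0.9672 d⁻¹.
30.27·exp(−k·t) = 19 → t = ln(30.27/19)/k = 41610 s = 11.56 h.

11.6 h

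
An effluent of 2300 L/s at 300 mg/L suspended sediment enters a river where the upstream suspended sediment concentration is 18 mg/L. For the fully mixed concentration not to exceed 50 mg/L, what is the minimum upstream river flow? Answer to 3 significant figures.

18000 L/s

Set C_mix = 50: (Q·18.00 + 2300·300.0) / (Q + 2300) = 50
→ Q = 2300·(300.0 − 50)/(50 − 18.00) = 17970 L/s.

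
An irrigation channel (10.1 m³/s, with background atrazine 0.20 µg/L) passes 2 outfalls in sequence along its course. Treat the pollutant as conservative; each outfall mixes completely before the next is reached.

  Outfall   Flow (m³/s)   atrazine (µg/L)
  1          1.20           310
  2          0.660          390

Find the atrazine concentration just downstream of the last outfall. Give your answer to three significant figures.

Below outfall 1: Q → 11.30 m³/s, C = (10.10·0.2000 + 1.200·310.0)/11.30 = 33.10 µg/L.
Below outfall 2: Q → 11.96 m³/s, C = (11.30·33.10 + 0.6600·390.0)/11.96 = 52.79 µg/L.

52.8 µg/L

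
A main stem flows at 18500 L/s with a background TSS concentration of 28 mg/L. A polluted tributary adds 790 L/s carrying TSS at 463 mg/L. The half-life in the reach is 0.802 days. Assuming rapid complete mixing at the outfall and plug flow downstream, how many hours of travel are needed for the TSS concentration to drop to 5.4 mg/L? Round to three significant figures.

Flow-weighted average: C = (18500·28.00 + 790.0·463.0) / 19290 = 883800/19290 = 45.81 mg/L.
Half-life 0.802 d → k = ln 2 / 0.802 = 0.8643 d⁻¹.
45.81·exp(−k·t) = 5.4 → t = ln(45.81/5.4)/k = 213800 s = 59.38 h.

59.4 h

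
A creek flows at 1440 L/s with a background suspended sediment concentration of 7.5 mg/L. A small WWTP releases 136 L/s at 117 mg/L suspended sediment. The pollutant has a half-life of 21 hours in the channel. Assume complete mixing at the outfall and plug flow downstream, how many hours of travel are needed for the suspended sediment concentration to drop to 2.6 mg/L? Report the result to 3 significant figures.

Flow-weighted average: C = (1440·7.500 + 136.0·117.0) / 1576 = 26710/1576 = 16.95 mg/L.
Half-life 21 h → k = ln 2 / 21 = 0.03301 h⁻¹ = 0.7922 d⁻¹.
16.95·exp(−k·t) = 2.6 → t = ln(16.95/2.6)/k = 204500 s = 56.80 h.

56.8 h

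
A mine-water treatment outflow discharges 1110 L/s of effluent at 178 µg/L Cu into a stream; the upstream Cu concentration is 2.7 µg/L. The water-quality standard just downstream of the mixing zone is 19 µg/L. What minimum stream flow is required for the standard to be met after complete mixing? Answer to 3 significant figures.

Set C_mix = 19: (Q·2.700 + 1110·178.0) / (Q + 1110) = 19
→ Q = 1110·(178.0 − 19)/(19 − 2.700) = 10830 L/s.

10800 L/s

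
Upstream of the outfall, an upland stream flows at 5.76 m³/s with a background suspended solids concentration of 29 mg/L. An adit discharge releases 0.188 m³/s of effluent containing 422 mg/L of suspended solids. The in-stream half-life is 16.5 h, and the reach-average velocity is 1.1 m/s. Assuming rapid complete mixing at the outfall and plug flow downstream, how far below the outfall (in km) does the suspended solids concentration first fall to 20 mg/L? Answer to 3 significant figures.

Mixed concentration C = ΣQC/ΣQ = (5.760·29.00 + 0.1880·422.0) / 5.948 = 246.4/5.948 = 41.42 mg/L.
Half-life 16.5 h → k = ln 2 / 16.5 = 0.04201 h⁻¹ = 1.008 d⁻¹.
Set 41.42·exp(−k·t) = 20 → t = ln(41.42/20)/k = 62390 s = 17.33 h.
Distance = v·t = 1.1·62390 = 68630 m = 68.63 km.

68.6 km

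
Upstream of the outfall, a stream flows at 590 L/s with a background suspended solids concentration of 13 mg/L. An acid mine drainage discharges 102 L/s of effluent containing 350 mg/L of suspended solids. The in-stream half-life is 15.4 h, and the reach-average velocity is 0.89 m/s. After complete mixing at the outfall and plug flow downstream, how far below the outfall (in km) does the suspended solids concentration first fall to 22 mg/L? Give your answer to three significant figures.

After mixing, C = (590.0·13.00 + 102.0·350.0) / 692.0 = 43370/692.0 = 62.67 mg/L.
Half-life 15.4 h → k = ln 2 / 15.4 = 0.04501 h⁻¹ = 1.080 d⁻¹.
Set 62.67·exp(−k·t) = 22 → t = ln(62.67/22)/k = 83730 s = 23.26 h.
Distance = v·t = 0.89·83730 = 74520 m = 74.52 km.

74.5 km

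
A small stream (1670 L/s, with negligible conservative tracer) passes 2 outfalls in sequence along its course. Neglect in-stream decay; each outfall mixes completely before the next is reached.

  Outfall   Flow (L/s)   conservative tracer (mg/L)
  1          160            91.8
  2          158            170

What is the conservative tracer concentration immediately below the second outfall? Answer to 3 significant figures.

20.9 mg/L

Below outfall 1: Q → 1830 L/s, C = (1670·0 + 160.0·91.80)/1830 = 8.026 mg/L.
Below outfall 2: Q → 1988 L/s, C = (1830·8.026 + 158.0·170.0)/1988 = 20.90 mg/L.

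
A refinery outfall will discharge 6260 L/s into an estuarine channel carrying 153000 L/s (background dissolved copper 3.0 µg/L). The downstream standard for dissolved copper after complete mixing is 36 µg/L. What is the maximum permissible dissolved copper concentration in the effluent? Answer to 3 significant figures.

At the limit, (Qr·Cr + Qe·Cₑ)/(Qr + Qe) = 36:
Cₑ = (159300·36 − 153000·3.000) / 6260 = 842.5 µg/L.

843 µg/L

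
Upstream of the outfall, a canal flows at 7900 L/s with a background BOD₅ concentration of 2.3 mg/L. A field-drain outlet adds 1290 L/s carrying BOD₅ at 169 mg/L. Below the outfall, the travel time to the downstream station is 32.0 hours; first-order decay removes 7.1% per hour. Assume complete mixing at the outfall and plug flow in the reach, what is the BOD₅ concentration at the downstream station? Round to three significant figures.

Mass balance: C = (7900·2.300 + 1290·169.0) / 9190 = 236200/9190 = 25.70 mg/L.
7.1%/h lost → k = −ln(1 − 0.071) = 0.07365 h⁻¹.
After decay, C = 25.70 × e^(−kt) = 25.70 × 0.09473 = 2.435 mg/L.

2.43 mg/L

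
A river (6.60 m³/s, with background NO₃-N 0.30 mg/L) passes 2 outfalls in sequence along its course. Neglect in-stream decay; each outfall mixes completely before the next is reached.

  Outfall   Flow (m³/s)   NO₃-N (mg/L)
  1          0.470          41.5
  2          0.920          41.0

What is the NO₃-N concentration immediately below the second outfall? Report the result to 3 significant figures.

7.41 mg/L

Outfall 1: combined Q = 7.070 m³/s; C = (6.600·0.3000 + 0.4700·41.50)/7.070 = 3.039 mg/L.
Outfall 2: combined Q = 7.990 m³/s; C = (7.070·3.039 + 0.9200·41.00)/7.990 = 7.410 mg/L.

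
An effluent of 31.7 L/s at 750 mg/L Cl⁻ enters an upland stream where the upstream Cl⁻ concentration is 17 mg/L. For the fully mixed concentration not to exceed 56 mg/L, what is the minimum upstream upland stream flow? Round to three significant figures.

564 L/s

Set C_mix = 56: (Q·17.00 + 31.70·750.0) / (Q + 31.70) = 56
→ Q = 31.70·(750.0 − 56)/(56 − 17.00) = 564.1 L/s.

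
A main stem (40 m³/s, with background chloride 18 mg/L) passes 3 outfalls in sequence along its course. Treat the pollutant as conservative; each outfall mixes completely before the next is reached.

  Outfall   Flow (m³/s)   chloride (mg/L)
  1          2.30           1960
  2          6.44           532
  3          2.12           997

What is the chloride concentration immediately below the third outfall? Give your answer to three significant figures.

Outfall 1: combined Q = 42.30 m³/s; C = (40.00·18.00 + 2.300·1960)/42.30 = 123.6 mg/L.
Outfall 2: combined Q = 48.74 m³/s; C = (42.30·123.6 + 6.440·532.0)/48.74 = 177.6 mg/L.
Outfall 3: combined Q = 50.86 m³/s; C = (48.74·177.6 + 2.120·997.0)/50.86 = 211.7 mg/L.

212 mg/L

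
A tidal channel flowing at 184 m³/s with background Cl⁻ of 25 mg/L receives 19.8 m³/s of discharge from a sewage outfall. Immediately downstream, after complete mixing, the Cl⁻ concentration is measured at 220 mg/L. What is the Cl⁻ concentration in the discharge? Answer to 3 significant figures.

2030 mg/L

Mass balance: 184.0·25.00 + 19.80·Cₑ = 203.8·220.0
→ Cₑ = (203.8·220.0 − 184.0·25.00) / 19.80 = 2032 mg/L.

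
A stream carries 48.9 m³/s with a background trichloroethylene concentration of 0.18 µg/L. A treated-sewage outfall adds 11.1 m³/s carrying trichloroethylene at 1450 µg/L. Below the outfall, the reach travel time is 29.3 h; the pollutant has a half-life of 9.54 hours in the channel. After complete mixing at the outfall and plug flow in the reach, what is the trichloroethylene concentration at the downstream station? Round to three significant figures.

31.9 µg/L

Flow-weighted average: C = (48.90·0.1800 + 11.10·1450) / 60.00 = 16100/60.00 = 268.4 µg/L.
Half-life 9.54 h → k = ln 2 / 9.54 = 0.07266 h⁻¹ = 1.744 d⁻¹.
After decay, C = 268.4 × e^(−kt) = 268.4 × 0.1190 = 31.93 µg/L.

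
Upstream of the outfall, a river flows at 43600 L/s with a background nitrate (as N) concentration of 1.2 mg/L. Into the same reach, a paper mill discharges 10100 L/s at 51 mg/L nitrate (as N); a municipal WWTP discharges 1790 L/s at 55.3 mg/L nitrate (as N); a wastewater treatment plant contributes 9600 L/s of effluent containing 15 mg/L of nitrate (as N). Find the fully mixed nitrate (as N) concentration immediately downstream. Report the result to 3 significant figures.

12.5 mg/L

Mixed concentration C = ΣQC/ΣQ = (43600·1.200 + 10100·51.00 + 1790·55.30 + 9600·15.00) / 65090 = 810400/65090 = 12.45 mg/L.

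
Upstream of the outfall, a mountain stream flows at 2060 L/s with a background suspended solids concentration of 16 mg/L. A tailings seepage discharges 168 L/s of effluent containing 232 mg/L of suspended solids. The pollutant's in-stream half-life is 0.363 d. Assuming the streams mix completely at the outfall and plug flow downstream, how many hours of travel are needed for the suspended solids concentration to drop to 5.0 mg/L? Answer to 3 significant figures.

Mixed concentration C = ΣQC/ΣQ = (2060·16.00 + 168.0·232.0) / 2228 = 71940/2228 = 32.29 mg/L.
Half-life 0.363 d → k = ln 2 / 0.363 = 1.909 d⁻¹.
32.29·exp(−k·t) = 5.0 → t = ln(32.29/5.0)/k = 84400 s = 23.44 h.

23.4 h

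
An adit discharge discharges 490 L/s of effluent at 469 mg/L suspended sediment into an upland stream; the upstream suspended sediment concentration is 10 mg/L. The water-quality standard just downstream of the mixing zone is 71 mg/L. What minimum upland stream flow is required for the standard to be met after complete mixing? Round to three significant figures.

Set C_mix = 71: (Q·10.00 + 490.0·469.0) / (Q + 490.0) = 71
→ Q = 490.0·(469.0 − 71)/(71 − 10.00) = 3197 L/s.

3200 L/s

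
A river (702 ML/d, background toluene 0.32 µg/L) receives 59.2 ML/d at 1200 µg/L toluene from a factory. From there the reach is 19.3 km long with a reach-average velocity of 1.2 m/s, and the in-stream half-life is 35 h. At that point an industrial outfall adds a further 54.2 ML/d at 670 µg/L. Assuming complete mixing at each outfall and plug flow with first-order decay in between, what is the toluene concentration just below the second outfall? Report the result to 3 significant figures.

Flow-weighted average: C = (702.0·0.3200 + 59.20·1200) / 761.2 = 71260/761.2 = 93.62 µg/L; combined flow 761.2 ML/d.
Travel time t = 19.3·1000 / 1.2 = 16080 s = 4.468 h.
Half-life 35 h → k = ln 2 / 35 = 0.01980 h⁻¹ = 0.4753 d⁻¹.
After decay, C = 93.62 × e^(−kt) = 93.62 × 0.9153 = 85.69 µg/L.
At the second outfall, C = (761.2·85.69 + 54.20·670.0) / (761.2 + 54.20) = 124.5 µg/L.

125 µg/L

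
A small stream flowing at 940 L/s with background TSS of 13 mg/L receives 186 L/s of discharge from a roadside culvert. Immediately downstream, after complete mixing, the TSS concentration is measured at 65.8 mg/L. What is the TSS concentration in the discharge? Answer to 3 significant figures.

Mass balance: 940.0·13.00 + 186.0·Cₑ = 1126·65.80
→ Cₑ = (1126·65.80 − 940.0·13.00) / 186.0 = 332.6 mg/L.

333 mg/L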